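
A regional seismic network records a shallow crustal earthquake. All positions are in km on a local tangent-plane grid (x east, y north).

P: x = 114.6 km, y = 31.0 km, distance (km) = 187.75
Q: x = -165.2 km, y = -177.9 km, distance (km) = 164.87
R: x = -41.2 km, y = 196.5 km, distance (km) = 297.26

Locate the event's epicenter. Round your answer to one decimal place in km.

-19.9 km east, -100.0 km north

Circle about each station: (x − 114.6)² + (y − 31.0)² = 187.75²; (x + 165.2)² + (y + 177.9)² = 164.87²; (x + 41.2)² + (y − 196.5)² = 297.26².
Subtracting pairs of circle equations eliminates x²+y² and gives linear equations (the radical axes):
-559.6 x − 417.8 y = 52913.24
-311.6 x + 331.0 y = -26897.92
Solving the 2×2 system: x ≈ -19.9, y ≈ -100.0 km.
Check against P (with the unrounded x, y): √((x − 114.6)²+(y − 31.0)²) = 187.75 ≈ 187.75 km. ✓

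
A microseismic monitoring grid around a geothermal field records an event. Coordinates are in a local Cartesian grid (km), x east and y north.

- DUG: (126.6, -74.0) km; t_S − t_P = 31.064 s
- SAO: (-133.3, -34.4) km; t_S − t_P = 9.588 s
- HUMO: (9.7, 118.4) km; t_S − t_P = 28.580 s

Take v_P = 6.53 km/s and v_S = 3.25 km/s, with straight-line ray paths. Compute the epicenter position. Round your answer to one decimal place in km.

(-72.6, -47.2)

Distance from S−P lag: d = Δt · v_P v_S / (v_P − v_S) = Δt · (6.53·3.25)/(6.53−3.25) ≈ 6.4703·Δt.
So d_DUG = 200.99, d_SAO = 62.04, d_HUMO = 184.92 km.
Circle about each station: (x − 126.6)² + (y + 74.0)² = 200.99²; (x + 133.3)² + (y + 34.4)² = 62.04²; (x − 9.7)² + (y − 118.4)² = 184.92².
Subtracting the DUG equation from the SAO and HUMO equations removes the quadratic terms:
-519.8 x + 79.2 y = 33996.71
-233.8 x + 384.8 y = -1189.34
Solving the 2×2 system: x ≈ -72.6, y ≈ -47.2 km.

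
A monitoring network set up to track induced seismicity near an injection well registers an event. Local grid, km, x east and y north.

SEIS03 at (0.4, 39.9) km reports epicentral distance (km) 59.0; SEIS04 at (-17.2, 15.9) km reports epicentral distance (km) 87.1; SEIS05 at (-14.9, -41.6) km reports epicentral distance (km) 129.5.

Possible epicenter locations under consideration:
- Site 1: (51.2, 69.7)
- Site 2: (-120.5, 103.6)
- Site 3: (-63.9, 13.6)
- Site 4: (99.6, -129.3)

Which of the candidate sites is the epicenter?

For each candidate, compare |candidate − station| to the reported distance:
Site 1: residuals SEIS03 0.1, SEIS04 0.1, SEIS05 0.1 → max 0.1 km
Site 2: residuals SEIS03 77.7, SEIS04 48.4, SEIS05 50.0 → max 77.7 km
Site 3: residuals SEIS03 10.5, SEIS04 40.3, SEIS05 55.7 → max 55.7 km
Site 4: residuals SEIS03 137.1, SEIS04 99.2, SEIS05 14.7 → max 137.1 km
Only Site 1 has all residuals ≈ 0.

Site 1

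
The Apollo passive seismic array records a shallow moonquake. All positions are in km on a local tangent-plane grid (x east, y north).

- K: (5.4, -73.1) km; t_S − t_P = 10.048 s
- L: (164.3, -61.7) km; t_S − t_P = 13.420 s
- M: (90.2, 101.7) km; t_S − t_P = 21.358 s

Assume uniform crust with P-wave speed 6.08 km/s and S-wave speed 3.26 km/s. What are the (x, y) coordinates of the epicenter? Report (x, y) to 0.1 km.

Distance from S−P lag: d = Δt · v_P v_S / (v_P − v_S) = Δt · (6.08·3.26)/(6.08−3.26) ≈ 7.0287·Δt.
So d_K = 70.62, d_L = 94.32, d_M = 150.12 km.
Circle about each station: (x − 5.4)² + (y + 73.1)² = 70.62²; (x − 164.3)² + (y + 61.7)² = 94.32²; (x − 90.2)² + (y − 101.7)² = 150.12².
Subtracting pairs of circle equations eliminates x²+y² and gives linear equations (the radical axes):
317.8 x + 22.8 y = 21519.53
169.6 x + 349.6 y = -4442.67
Solving the 2×2 system: x ≈ 71.1, y ≈ -47.2 km.

71.1 km east, -47.2 km north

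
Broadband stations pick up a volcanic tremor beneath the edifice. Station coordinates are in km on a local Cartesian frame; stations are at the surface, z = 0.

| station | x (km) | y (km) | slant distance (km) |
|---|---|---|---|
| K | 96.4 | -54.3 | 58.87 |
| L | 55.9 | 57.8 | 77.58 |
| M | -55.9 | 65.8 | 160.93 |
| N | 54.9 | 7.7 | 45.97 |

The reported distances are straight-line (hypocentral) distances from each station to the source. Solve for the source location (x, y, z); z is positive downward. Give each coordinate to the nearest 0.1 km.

Each station gives a sphere (x−x_i)² + (y−y_i)² + z² = d_i² (stations at z=0).
Subtracting the K sphere from L and M: z² cancels, leaving linear equations in x and y:
-81.0 x + 224.2 y = -8328.78
-304.6 x + 240.2 y = -27219.79
Solving: x ≈ 83.999, y ≈ -6.801 km (keep extra digits for the depth step; rounded: 84.0, -6.8).
Then from the K sphere: z² = 58.87² − (x − 96.4)² − (y + 54.3)² with x = 83.999, y = -6.801, so z ≈ 32.492 ≈ 32.5 km.

(84.0, -6.8, 32.5)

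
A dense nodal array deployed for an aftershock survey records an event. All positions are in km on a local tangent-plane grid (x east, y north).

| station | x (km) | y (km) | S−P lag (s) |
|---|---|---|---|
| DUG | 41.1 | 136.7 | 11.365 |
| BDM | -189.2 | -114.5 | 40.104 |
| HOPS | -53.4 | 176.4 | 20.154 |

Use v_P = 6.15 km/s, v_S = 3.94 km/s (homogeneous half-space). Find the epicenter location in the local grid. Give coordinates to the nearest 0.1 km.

165.4 km east, 145.5 km north

Distance from S−P lag: d = Δt · v_P v_S / (v_P − v_S) = Δt · (6.15·3.94)/(6.15−3.94) ≈ 10.9643·Δt.
So d_DUG = 124.61, d_BDM = 439.71, d_HOPS = 220.97 km.
Circle about each station: (x − 41.1)² + (y − 136.7)² = 124.61²; (x + 189.2)² + (y + 114.5)² = 439.71²; (x + 53.4)² + (y − 176.4)² = 220.97².
Subtracting the DUG equation from the BDM and HOPS equations removes the quadratic terms:
-460.6 x − 502.4 y = -149286.44
-189.0 x + 79.4 y = -19707.67
Solving the 2×2 system: x ≈ 165.4, y ≈ 145.5 km.
Check against DUG (with the unrounded x, y): √((x − 41.1)²+(y − 136.7)²) = 124.61 ≈ 124.61 km. ✓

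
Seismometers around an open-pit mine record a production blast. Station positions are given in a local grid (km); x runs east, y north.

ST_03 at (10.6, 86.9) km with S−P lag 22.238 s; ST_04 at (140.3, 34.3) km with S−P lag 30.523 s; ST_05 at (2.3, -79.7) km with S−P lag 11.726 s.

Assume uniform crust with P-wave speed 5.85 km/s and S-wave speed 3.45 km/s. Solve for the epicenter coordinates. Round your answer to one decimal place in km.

(-95.5, -67.1)

Distance from S−P lag: d = Δt · v_P v_S / (v_P − v_S) = Δt · (5.85·3.45)/(5.85−3.45) ≈ 8.4094·Δt.
So d_ST_03 = 187.01, d_ST_04 = 256.68, d_ST_05 = 98.61 km.
Circle about each station: (x − 10.6)² + (y − 86.9)² = 187.01²; (x − 140.3)² + (y − 34.3)² = 256.68²; (x − 2.3)² + (y + 79.7)² = 98.61².
Subtracting the ST_03 equation from the ST_04 and ST_05 equations removes the quadratic terms:
259.4 x − 105.2 y = -17715.27
-16.6 x − 333.2 y = 23942.22
Solving the 2×2 system: x ≈ -95.5, y ≈ -67.1 km.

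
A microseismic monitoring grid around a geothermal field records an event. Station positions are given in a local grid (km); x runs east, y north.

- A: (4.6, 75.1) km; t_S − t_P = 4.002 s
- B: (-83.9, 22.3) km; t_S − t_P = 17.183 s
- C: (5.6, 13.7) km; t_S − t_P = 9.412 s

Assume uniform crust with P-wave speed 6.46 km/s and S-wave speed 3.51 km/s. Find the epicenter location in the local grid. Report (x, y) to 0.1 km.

Distance from S−P lag: d = Δt · v_P v_S / (v_P − v_S) = Δt · (6.46·3.51)/(6.46−3.51) ≈ 7.6863·Δt.
So d_A = 30.76, d_B = 132.07, d_C = 72.34 km.
Circle about each station: (x − 4.6)² + (y − 75.1)² = 30.76²; (x + 83.9)² + (y − 22.3)² = 132.07²; (x − 5.6)² + (y − 13.7)² = 72.34².
Subtracting the A equation from the B and C equations removes the quadratic terms:
-177.0 x − 105.6 y = -14620.98
2.0 x − 122.8 y = -9729.02
Solving the 2×2 system: x ≈ 35.0, y ≈ 79.8 km.

x ≈ 35.0 km, y ≈ 79.8 km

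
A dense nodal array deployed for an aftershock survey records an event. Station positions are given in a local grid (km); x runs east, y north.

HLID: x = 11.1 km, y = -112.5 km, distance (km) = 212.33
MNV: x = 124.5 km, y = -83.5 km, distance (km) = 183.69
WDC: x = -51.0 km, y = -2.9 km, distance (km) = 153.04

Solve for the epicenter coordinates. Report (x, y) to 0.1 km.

Circle about each station: (x − 11.1)² + (y + 112.5)² = 212.33²; (x − 124.5)² + (y + 83.5)² = 183.69²; (x + 51.0)² + (y + 2.9)² = 153.04².
Subtracting the HLID equation from the MNV and WDC equations removes the quadratic terms:
226.8 x + 58.0 y = 21035.05
-124.2 x + 219.2 y = 11492.74
Solving the 2×2 system: x ≈ 69.3, y ≈ 91.7 km.

(69.3, 91.7)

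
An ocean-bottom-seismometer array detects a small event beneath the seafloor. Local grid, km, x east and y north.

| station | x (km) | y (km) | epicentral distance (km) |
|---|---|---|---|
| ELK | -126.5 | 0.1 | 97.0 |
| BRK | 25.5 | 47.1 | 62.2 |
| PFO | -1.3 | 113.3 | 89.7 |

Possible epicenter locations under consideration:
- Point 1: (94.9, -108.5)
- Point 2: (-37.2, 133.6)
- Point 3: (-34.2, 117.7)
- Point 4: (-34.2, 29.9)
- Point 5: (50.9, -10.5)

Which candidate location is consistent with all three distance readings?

For each candidate, compare |candidate − station| to the reported distance:
Point 1: residuals ELK 149.6, BRK 108.2, PFO 152.1 → max 152.1 km
Point 2: residuals ELK 63.6, BRK 44.6, PFO 48.5 → max 63.6 km
Point 3: residuals ELK 52.5, BRK 30.3, PFO 56.5 → max 56.5 km
Point 4: residuals ELK 0.0, BRK 0.1, PFO 0.0 → max 0.1 km
Point 5: residuals ELK 80.7, BRK 0.8, PFO 44.7 → max 80.7 km
Only Point 4 has all residuals ≈ 0.

Point 4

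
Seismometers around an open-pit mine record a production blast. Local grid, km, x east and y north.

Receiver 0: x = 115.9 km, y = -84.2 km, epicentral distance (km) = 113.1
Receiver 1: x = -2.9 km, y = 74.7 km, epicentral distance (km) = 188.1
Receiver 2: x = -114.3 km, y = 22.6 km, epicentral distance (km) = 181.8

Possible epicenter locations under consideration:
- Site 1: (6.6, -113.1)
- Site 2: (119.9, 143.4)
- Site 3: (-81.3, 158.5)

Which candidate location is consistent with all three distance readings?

For each candidate, compare |candidate − station| to the reported distance:
Site 1: residuals Receiver 0 0.0, Receiver 1 0.1, Receiver 2 0.1 → max 0.1 km
Site 2: residuals Receiver 0 114.5, Receiver 1 47.4, Receiver 2 81.7 → max 114.5 km
Site 3: residuals Receiver 0 199.6, Receiver 1 73.3, Receiver 2 42.0 → max 199.6 km
Only Site 1 has all residuals ≈ 0.

Site 1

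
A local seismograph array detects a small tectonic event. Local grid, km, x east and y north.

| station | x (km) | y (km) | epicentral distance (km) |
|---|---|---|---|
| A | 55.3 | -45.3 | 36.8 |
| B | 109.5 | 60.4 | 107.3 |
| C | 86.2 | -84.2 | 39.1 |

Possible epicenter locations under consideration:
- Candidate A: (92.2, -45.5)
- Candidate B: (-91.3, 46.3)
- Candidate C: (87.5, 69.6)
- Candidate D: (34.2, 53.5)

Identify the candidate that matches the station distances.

Candidate A

For each candidate, compare |candidate − station| to the reported distance:
Candidate A: residuals A 0.1, B 0.0, C 0.1 → max 0.1 km
Candidate B: residuals A 136.1, B 94.0, C 181.2 → max 181.2 km
Candidate C: residuals A 82.5, B 83.5, C 114.7 → max 114.7 km
Candidate D: residuals A 64.2, B 31.7, C 108.1 → max 108.1 km
Only Candidate A has all residuals ≈ 0.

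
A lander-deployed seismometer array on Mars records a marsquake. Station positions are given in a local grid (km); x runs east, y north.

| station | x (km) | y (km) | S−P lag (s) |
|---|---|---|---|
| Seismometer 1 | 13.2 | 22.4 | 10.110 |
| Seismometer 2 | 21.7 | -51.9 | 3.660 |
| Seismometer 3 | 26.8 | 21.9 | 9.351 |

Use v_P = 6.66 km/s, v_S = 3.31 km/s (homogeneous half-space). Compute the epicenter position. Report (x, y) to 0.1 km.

x ≈ 41.3 km, y ≈ -37.9 km

Distance from S−P lag: d = Δt · v_P v_S / (v_P − v_S) = Δt · (6.66·3.31)/(6.66−3.31) ≈ 6.5805·Δt.
So d_Seismometer 1 = 66.53, d_Seismometer 2 = 24.08, d_Seismometer 3 = 61.53 km.
Circle about each station: (x − 13.2)² + (y − 22.4)² = 66.53²; (x − 21.7)² + (y + 51.9)² = 24.08²; (x − 26.8)² + (y − 21.9)² = 61.53².
Subtracting the Seismometer 1 equation from the Seismometer 2 and Seismometer 3 equations removes the quadratic terms:
17.0 x − 148.6 y = 6334.89
27.2 x − 1.0 y = 1162.15
Solving the 2×2 system: x ≈ 41.3, y ≈ -37.9 km.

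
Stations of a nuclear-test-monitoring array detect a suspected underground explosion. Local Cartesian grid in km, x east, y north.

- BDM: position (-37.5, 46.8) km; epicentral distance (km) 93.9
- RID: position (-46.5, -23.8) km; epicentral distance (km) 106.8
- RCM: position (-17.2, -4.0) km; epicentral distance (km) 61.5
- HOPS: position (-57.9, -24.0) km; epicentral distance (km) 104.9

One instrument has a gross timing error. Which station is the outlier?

RID

Solve using three stations at a time. Using BDM, RCM, HOPS (subtract circle equations pairwise → linear system) gives (x, y) ≈ (44.1, 0.4).
Distances from that point to each station vs reported:
  BDM: calculated 93.9 vs reported 93.9 → residual 0.0 km
  RID: calculated 93.8 vs reported 106.8 → residual 13.0 km
  RCM: calculated 61.5 vs reported 61.5 → residual 0.0 km
  HOPS: calculated 104.9 vs reported 104.9 → residual 0.0 km
BDM, RCM, HOPS are mutually consistent (residuals ≈ 0); RID is off by 13.0 km.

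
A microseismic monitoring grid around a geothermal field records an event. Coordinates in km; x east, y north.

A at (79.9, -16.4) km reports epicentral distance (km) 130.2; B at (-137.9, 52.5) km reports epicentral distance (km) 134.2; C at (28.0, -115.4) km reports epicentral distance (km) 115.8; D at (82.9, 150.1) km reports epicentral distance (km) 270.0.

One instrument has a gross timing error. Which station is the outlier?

Solve using three stations at a time. Using B, C, D (subtract circle equations pairwise → linear system) gives (x, y) ≈ (-77.3, -67.2).
Distances from that point to each station vs reported:
  A: calculated 165.2 vs reported 130.2 → residual 35.0 km
  B: calculated 134.2 vs reported 134.2 → residual 0.0 km
  C: calculated 115.8 vs reported 115.8 → residual 0.0 km
  D: calculated 270.0 vs reported 270.0 → residual 0.0 km
B, C, D are mutually consistent (residuals ≈ 0); A is off by 35.0 km.

A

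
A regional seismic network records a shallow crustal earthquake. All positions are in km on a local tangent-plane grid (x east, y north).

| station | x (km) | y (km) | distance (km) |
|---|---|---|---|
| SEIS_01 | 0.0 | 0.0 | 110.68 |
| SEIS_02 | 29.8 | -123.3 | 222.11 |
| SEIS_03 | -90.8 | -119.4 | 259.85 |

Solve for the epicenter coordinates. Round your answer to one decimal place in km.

52.0 km east, 97.7 km north

Circle about each station: x² + y² = 110.68²; (x − 29.8)² + (y + 123.3)² = 222.11²; (x + 90.8)² + (y + 119.4)² = 259.85².
Subtracting pairs of circle equations eliminates x²+y² and gives linear equations (the radical axes):
59.6 x − 246.6 y = -20991.86
-181.6 x − 238.8 y = -32770.96
Solving the 2×2 system: x ≈ 52.0, y ≈ 97.7 km.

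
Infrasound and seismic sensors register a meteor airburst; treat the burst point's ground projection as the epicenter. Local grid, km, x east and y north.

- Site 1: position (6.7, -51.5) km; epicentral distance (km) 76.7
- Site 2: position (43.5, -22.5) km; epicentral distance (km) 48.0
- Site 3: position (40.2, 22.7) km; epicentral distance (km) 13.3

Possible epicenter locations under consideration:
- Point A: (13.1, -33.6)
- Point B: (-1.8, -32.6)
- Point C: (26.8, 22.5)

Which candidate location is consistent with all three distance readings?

Point C

For each candidate, compare |candidate − station| to the reported distance:
Point A: residuals Site 1 57.7, Site 2 15.6, Site 3 49.2 → max 57.7 km
Point B: residuals Site 1 56.0, Site 2 1.6, Site 3 56.1 → max 56.1 km
Point C: residuals Site 1 0.0, Site 2 0.0, Site 3 0.1 → max 0.1 km
Only Point C has all residuals ≈ 0.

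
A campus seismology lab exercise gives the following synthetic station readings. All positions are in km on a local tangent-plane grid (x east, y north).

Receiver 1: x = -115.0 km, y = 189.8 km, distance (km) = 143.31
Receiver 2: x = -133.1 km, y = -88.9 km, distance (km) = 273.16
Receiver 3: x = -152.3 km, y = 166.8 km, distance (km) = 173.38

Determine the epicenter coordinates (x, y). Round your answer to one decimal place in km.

Circle about each station: (x + 115.0)² + (y − 189.8)² = 143.31²; (x + 133.1)² + (y + 88.9)² = 273.16²; (x + 152.3)² + (y − 166.8)² = 173.38².
Subtracting pairs of circle equations eliminates x²+y² and gives linear equations (the radical axes):
-36.2 x − 557.4 y = -77708.85
-74.6 x − 46.0 y = -7754.38
Solving the 2×2 system: x ≈ 18.7, y ≈ 138.2 km.
Check against Receiver 1 (with the unrounded x, y): √((x + 115.0)²+(y − 189.8)²) = 143.34 ≈ 143.31 km. ✓

(18.7, 138.2)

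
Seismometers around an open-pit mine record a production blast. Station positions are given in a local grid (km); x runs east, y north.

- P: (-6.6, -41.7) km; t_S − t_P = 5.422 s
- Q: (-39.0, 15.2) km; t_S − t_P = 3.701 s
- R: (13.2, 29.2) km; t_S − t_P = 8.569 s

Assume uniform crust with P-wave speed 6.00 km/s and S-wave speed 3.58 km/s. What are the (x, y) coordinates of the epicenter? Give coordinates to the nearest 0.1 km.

x ≈ -47.6 km, y ≈ -16.5 km

Distance from S−P lag: d = Δt · v_P v_S / (v_P − v_S) = Δt · (6.00·3.58)/(6.00−3.58) ≈ 8.8760·Δt.
So d_P = 48.13, d_Q = 32.85, d_R = 76.06 km.
Circle about each station: (x + 6.6)² + (y + 41.7)² = 48.13²; (x + 39.0)² + (y − 15.2)² = 32.85²; (x − 13.2)² + (y − 29.2)² = 76.06².
Subtracting the P equation from the Q and R equations removes the quadratic terms:
-64.8 x + 113.8 y = 1206.96
39.6 x + 141.8 y = -4224.20
Solving the 2×2 system: x ≈ -47.6, y ≈ -16.5 km.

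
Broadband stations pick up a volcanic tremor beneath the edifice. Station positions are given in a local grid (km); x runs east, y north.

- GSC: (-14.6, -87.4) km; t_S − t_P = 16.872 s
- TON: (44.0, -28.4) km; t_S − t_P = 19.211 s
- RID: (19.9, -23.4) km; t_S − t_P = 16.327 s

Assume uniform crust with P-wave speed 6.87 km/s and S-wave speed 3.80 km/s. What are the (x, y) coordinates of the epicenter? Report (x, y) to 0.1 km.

-112.9 km east, 17.1 km north

Distance from S−P lag: d = Δt · v_P v_S / (v_P − v_S) = Δt · (6.87·3.80)/(6.87−3.80) ≈ 8.5036·Δt.
So d_GSC = 143.47, d_TON = 163.36, d_RID = 138.84 km.
Circle about each station: (x + 14.6)² + (y + 87.4)² = 143.47²; (x − 44.0)² + (y + 28.4)² = 163.36²; (x − 19.9)² + (y + 23.4)² = 138.84².
Subtracting the GSC equation from the TON and RID equations removes the quadratic terms:
117.2 x + 118.0 y = -11212.21
69.0 x + 128.0 y = -5601.25
Solving the 2×2 system: x ≈ -112.9, y ≈ 17.1 km.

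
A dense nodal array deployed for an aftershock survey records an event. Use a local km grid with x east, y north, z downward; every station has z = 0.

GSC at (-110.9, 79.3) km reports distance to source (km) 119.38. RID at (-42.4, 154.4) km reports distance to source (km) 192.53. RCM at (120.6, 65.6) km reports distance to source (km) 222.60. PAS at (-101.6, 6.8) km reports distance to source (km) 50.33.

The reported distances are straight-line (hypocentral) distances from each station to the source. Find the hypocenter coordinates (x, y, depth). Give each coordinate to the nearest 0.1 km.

Each station gives a sphere (x−x_i)² + (y−y_i)² + z² = d_i² (stations at z=0).
Subtracting the GSC sphere from RID and RCM: z² cancels, leaving linear equations in x and y:
137.0 x + 150.2 y = -15766.40
463.0 x − 27.4 y = -35038.76
Solving: x ≈ -77.696, y ≈ -34.102 km (keep extra digits for the depth step; rounded: -77.7, -34.1).
Then from the GSC sphere: z² = 119.38² − (x + 110.9)² − (y − 79.3)² with x = -77.696, y = -34.102, so z ≈ 17.002 ≈ 17.0 km.
Check against PAS (with the unrounded solution): distance 50.33 ≈ 50.33 km. ✓

x ≈ -77.7 km, y ≈ -34.1 km, depth ≈ 17.0 km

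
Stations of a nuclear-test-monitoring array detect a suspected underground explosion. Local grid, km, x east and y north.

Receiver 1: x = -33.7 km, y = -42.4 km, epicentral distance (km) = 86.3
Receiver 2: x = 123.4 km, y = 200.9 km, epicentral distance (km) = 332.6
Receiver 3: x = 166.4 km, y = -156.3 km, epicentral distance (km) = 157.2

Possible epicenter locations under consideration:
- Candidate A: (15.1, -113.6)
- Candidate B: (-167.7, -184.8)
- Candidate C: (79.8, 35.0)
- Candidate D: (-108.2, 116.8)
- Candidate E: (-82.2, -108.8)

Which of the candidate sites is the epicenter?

Candidate A

For each candidate, compare |candidate − station| to the reported distance:
Candidate A: residuals Receiver 1 0.0, Receiver 2 0.0, Receiver 3 0.0 → max 0.0 km
Candidate B: residuals Receiver 1 109.2, Receiver 2 150.6, Receiver 3 178.1 → max 178.1 km
Candidate C: residuals Receiver 1 51.1, Receiver 2 161.1, Receiver 3 52.8 → max 161.1 km
Candidate D: residuals Receiver 1 89.5, Receiver 2 86.2, Receiver 3 230.1 → max 230.1 km
Candidate E: residuals Receiver 1 4.1, Receiver 2 39.1, Receiver 3 95.9 → max 95.9 km
Only Candidate A has all residuals ≈ 0.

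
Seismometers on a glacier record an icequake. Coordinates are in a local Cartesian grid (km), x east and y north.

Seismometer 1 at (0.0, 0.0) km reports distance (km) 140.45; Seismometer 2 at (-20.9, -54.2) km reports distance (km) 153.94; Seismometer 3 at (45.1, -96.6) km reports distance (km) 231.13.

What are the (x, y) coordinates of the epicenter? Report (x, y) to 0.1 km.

Circle about each station: x² + y² = 140.45²; (x + 20.9)² + (y + 54.2)² = 153.94²; (x − 45.1)² + (y + 96.6)² = 231.13².
Subtracting the Seismometer 1 equation from the Seismometer 2 and Seismometer 3 equations removes the quadratic terms:
-41.8 x − 108.4 y = -596.87
90.2 x − 193.2 y = -22329.30
Solving the 2×2 system: x ≈ -129.1, y ≈ 55.3 km.

x ≈ -129.1 km, y ≈ 55.3 km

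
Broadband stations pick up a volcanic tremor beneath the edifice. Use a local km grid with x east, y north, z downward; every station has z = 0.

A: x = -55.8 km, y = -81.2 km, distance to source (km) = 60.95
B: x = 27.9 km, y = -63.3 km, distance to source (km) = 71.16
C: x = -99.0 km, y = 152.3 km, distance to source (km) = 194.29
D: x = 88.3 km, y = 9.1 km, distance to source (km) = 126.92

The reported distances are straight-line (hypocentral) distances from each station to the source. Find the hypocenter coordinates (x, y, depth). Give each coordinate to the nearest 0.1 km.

Each station gives a sphere (x−x_i)² + (y−y_i)² + z² = d_i² (stations at z=0).
Subtracting the A sphere from B and C: z² cancels, leaving linear equations in x and y:
167.4 x + 35.8 y = -6270.62
-86.4 x + 467.0 y = -10744.49
Solving: x ≈ -31.300, y ≈ -28.798 km (keep extra digits for the depth step; rounded: -31.3, -28.8).
Then from the A sphere: z² = 60.95² − (x + 55.8)² − (y + 81.2)² with x = -31.300, y = -28.798, so z ≈ 19.201 ≈ 19.2 km.
Check against D (with the unrounded solution): distance 126.92 ≈ 126.92 km. ✓

x ≈ -31.3 km, y ≈ -28.8 km, depth ≈ 19.2 km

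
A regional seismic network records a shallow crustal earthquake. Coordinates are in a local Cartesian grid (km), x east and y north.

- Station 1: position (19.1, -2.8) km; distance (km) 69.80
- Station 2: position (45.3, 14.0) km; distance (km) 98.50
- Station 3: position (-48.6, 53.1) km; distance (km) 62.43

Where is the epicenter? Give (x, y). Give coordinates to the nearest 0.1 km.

x ≈ -50.4 km, y ≈ -9.3 km

Circle about each station: (x − 19.1)² + (y + 2.8)² = 69.80²; (x − 45.3)² + (y − 14.0)² = 98.50²; (x + 48.6)² + (y − 53.1)² = 62.43².
Subtracting the Station 1 equation from the Station 2 and Station 3 equations removes the quadratic terms:
52.4 x + 33.6 y = -2954.77
-135.4 x + 111.8 y = 5783.46
Solving the 2×2 system: x ≈ -50.4, y ≈ -9.3 km.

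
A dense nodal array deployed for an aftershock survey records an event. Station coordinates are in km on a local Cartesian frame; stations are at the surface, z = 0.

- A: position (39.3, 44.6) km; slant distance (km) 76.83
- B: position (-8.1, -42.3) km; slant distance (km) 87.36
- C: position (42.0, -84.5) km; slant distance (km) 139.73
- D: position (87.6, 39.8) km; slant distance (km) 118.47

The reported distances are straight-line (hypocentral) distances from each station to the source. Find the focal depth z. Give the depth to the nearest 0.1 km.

Each station gives a sphere (x−x_i)² + (y−y_i)² + z² = d_i² (stations at z=0).
Subtracting the A sphere from B and C: z² cancels, leaving linear equations in x and y:
-94.8 x − 173.8 y = -3407.67
5.4 x − 258.2 y = -8251.02
Solving: x ≈ -21.804, y ≈ 31.500 km (keep extra digits for the depth step; rounded: -21.8, 31.5).
Then from the A sphere: z² = 76.83² − (x − 39.3)² − (y − 44.6)² with x = -21.804, y = 31.500, so z ≈ 44.694 ≈ 44.7 km.
Check against D (with the unrounded solution): distance 118.47 ≈ 118.47 km. ✓

depth ≈ 44.7 km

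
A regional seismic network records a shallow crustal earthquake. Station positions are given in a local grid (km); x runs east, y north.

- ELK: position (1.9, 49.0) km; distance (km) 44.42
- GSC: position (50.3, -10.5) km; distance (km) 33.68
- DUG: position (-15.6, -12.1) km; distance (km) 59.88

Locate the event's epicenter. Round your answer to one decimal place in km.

x ≈ 35.2 km, y ≈ 19.6 km

Circle about each station: (x − 1.9)² + (y − 49.0)² = 44.42²; (x − 50.3)² + (y + 10.5)² = 33.68²; (x + 15.6)² + (y + 12.1)² = 59.88².
Subtracting the ELK equation from the GSC and DUG equations removes the quadratic terms:
96.8 x − 119.0 y = 1074.52
-35.0 x − 122.2 y = -3627.32
Solving the 2×2 system: x ≈ 35.2, y ≈ 19.6 km.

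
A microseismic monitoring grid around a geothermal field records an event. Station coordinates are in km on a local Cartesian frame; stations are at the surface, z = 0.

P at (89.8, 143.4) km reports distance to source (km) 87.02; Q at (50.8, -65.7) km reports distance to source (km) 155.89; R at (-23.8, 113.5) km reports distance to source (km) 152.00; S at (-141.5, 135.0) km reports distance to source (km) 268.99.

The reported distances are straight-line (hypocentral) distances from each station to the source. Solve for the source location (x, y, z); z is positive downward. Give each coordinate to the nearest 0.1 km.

Each station gives a sphere (x−x_i)² + (y−y_i)² + z² = d_i² (stations at z=0).
Subtracting the P sphere from Q and R: z² cancels, leaving linear equations in x and y:
-78.0 x − 418.2 y = -38459.68
-227.2 x − 59.8 y = -30710.43
Solving: x ≈ 116.692, y ≈ 70.200 km (keep extra digits for the depth step; rounded: 116.7, 70.2).
Then from the P sphere: z² = 87.02² − (x − 89.8)² − (y − 143.4)² with x = 116.692, y = 70.200, so z ≈ 38.614 ≈ 38.6 km.

(116.7, 70.2, 38.6)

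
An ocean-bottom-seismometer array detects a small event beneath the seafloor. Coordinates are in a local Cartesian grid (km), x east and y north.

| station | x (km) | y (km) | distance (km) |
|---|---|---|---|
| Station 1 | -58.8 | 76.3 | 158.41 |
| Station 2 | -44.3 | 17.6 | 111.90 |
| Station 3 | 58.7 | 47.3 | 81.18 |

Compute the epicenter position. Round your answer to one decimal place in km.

Circle about each station: (x + 58.8)² + (y − 76.3)² = 158.41²; (x + 44.3)² + (y − 17.6)² = 111.90²; (x − 58.7)² + (y − 47.3)² = 81.18².
Subtracting the Station 1 equation from the Station 2 and Station 3 equations removes the quadratic terms:
29.0 x − 117.4 y = 5565.24
235.0 x − 58.0 y = 14907.39
Solving the 2×2 system: x ≈ 55.1, y ≈ -33.8 km.

55.1 km east, -33.8 km north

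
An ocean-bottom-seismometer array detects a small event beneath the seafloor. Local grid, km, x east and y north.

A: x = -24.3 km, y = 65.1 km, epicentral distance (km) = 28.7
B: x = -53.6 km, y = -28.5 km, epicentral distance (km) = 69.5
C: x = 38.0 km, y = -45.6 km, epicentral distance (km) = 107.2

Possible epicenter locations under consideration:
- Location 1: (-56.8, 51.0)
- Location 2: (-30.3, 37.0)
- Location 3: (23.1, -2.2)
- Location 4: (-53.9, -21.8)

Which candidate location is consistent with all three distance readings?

Location 2

For each candidate, compare |candidate − station| to the reported distance:
Location 1: residuals A 6.7, B 10.1, C 28.1 → max 28.1 km
Location 2: residuals A 0.0, B 0.0, C 0.0 → max 0.0 km
Location 3: residuals A 53.6, B 11.6, C 61.3 → max 61.3 km
Location 4: residuals A 63.1, B 62.8, C 12.3 → max 63.1 km
Only Location 2 has all residuals ≈ 0.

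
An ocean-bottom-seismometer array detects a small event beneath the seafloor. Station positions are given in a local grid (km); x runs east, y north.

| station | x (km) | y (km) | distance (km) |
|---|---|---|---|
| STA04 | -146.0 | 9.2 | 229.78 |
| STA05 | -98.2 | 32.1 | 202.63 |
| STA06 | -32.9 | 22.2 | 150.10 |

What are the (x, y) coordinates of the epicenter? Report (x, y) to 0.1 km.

57.4 km east, -97.7 km north

Circle about each station: (x + 146.0)² + (y − 9.2)² = 229.78²; (x + 98.2)² + (y − 32.1)² = 202.63²; (x + 32.9)² + (y − 22.2)² = 150.10².
Subtracting the STA04 equation from the STA05 and STA06 equations removes the quadratic terms:
95.6 x + 45.8 y = 1012.94
226.2 x + 26.0 y = 10443.45
Solving the 2×2 system: x ≈ 57.4, y ≈ -97.7 km.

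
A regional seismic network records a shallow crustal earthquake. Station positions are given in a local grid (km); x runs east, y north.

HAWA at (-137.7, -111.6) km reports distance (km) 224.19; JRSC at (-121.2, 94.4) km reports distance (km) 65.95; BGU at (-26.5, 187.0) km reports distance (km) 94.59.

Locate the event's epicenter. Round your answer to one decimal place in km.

x ≈ -55.3 km, y ≈ 96.9 km

Circle about each station: (x + 137.7)² + (y + 111.6)² = 224.19²; (x + 121.2)² + (y − 94.4)² = 65.95²; (x + 26.5)² + (y − 187.0)² = 94.59².
Subtracting pairs of circle equations eliminates x²+y² and gives linear equations (the radical axes):
33.0 x + 412.0 y = 38096.70
222.4 x + 597.2 y = 45569.29
Solving the 2×2 system: x ≈ -55.3, y ≈ 96.9 km.
Check against HAWA (with the unrounded x, y): √((x + 137.7)²+(y + 111.6)²) = 224.19 ≈ 224.19 km. ✓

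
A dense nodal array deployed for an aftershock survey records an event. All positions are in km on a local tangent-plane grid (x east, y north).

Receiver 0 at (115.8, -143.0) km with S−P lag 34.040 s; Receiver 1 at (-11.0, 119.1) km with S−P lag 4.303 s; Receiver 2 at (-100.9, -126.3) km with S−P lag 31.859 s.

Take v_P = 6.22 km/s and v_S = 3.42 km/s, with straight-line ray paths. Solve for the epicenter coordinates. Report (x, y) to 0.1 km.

Distance from S−P lag: d = Δt · v_P v_S / (v_P − v_S) = Δt · (6.22·3.42)/(6.22−3.42) ≈ 7.5973·Δt.
So d_Receiver 0 = 258.61, d_Receiver 1 = 32.69, d_Receiver 2 = 242.04 km.
Circle about each station: (x − 115.8)² + (y + 143.0)² = 258.61²; (x + 11.0)² + (y − 119.1)² = 32.69²; (x + 100.9)² + (y + 126.3)² = 242.04².
Subtracting pairs of circle equations eliminates x²+y² and gives linear equations (the radical axes):
-253.6 x + 524.2 y = 46257.67
-433.4 x + 33.4 y = 569.63
Solving the 2×2 system: x ≈ 5.7, y ≈ 91.0 km.

x ≈ 5.7 km, y ≈ 91.0 km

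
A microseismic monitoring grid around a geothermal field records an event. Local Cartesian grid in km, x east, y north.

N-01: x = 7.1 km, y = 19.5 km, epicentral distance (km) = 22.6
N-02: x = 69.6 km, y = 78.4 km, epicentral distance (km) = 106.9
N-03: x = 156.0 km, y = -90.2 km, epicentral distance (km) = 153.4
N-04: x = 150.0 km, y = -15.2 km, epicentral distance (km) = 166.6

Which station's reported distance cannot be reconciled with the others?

N-03

Solve using three stations at a time. Using N-01, N-02, N-04 (subtract circle equations pairwise → linear system) gives (x, y) ≈ (-14.3, 12.2).
Distances from that point to each station vs reported:
  N-01: calculated 22.7 vs reported 22.6 → residual 0.1 km
  N-02: calculated 106.9 vs reported 106.9 → residual 0.0 km
  N-03: calculated 198.7 vs reported 153.4 → residual 45.3 km
  N-04: calculated 166.6 vs reported 166.6 → residual 0.0 km
N-01, N-02, N-04 are mutually consistent (residuals ≈ 0); N-03 is off by 45.3 km.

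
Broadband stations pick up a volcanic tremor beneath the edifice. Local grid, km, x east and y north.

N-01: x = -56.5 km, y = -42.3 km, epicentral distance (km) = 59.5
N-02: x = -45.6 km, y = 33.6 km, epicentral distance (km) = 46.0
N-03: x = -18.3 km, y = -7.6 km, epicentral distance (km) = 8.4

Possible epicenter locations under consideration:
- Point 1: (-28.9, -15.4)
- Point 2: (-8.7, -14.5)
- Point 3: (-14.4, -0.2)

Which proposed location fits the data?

For each candidate, compare |candidate − station| to the reported distance:
Point 1: residuals N-01 21.0, N-02 5.8, N-03 4.8 → max 21.0 km
Point 2: residuals N-01 4.2, N-02 14.6, N-03 3.4 → max 14.6 km
Point 3: residuals N-01 0.0, N-02 0.0, N-03 0.0 → max 0.0 km
Only Point 3 has all residuals ≈ 0.

Point 3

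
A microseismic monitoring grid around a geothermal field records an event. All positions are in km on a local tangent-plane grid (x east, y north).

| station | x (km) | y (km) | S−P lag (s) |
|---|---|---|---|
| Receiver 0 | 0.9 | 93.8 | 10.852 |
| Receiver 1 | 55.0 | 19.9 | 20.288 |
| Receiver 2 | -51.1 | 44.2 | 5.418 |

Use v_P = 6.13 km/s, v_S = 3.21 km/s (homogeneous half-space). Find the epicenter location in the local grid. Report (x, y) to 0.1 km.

x ≈ -69.9 km, y ≈ 75.5 km

Distance from S−P lag: d = Δt · v_P v_S / (v_P − v_S) = Δt · (6.13·3.21)/(6.13−3.21) ≈ 6.7388·Δt.
So d_Receiver 0 = 73.13, d_Receiver 1 = 136.72, d_Receiver 2 = 36.51 km.
Circle about each station: (x − 0.9)² + (y − 93.8)² = 73.13²; (x − 55.0)² + (y − 19.9)² = 136.72²; (x + 51.1)² + (y − 44.2)² = 36.51².
Subtracting pairs of circle equations eliminates x²+y² and gives linear equations (the radical axes):
108.2 x − 147.8 y = -18722.60
-104.0 x − 99.2 y = -219.38
Solving the 2×2 system: x ≈ -69.9, y ≈ 75.5 km.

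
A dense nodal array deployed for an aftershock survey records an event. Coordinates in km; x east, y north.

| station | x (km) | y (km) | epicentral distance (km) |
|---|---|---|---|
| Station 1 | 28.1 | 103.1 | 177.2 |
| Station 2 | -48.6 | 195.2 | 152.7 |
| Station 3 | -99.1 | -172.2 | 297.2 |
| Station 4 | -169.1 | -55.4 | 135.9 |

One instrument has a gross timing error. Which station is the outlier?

Station 3

Solve using three stations at a time. Using Station 1, Station 2, Station 4 (subtract circle equations pairwise → linear system) gives (x, y) ≈ (-147.4, 78.8).
Distances from that point to each station vs reported:
  Station 1: calculated 177.2 vs reported 177.2 → residual 0.0 km
  Station 2: calculated 152.7 vs reported 152.7 → residual 0.0 km
  Station 3: calculated 255.6 vs reported 297.2 → residual 41.6 km
  Station 4: calculated 135.9 vs reported 135.9 → residual 0.0 km
Station 1, Station 2, Station 4 are mutually consistent (residuals ≈ 0); Station 3 is off by 41.6 km.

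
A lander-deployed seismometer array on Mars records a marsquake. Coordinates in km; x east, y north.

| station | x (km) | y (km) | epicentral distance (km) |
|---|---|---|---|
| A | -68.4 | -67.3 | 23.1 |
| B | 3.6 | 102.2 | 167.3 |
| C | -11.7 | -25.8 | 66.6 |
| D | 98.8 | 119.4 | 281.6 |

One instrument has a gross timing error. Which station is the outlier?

Solve using three stations at a time. Using A, B, C (subtract circle equations pairwise → linear system) gives (x, y) ≈ (-75.4, -45.3).
Distances from that point to each station vs reported:
  A: calculated 23.1 vs reported 23.1 → residual 0.0 km
  B: calculated 167.3 vs reported 167.3 → residual 0.0 km
  C: calculated 66.6 vs reported 66.6 → residual 0.0 km
  D: calculated 239.7 vs reported 281.6 → residual 41.9 km
A, B, C are mutually consistent (residuals ≈ 0); D is off by 41.9 km.

D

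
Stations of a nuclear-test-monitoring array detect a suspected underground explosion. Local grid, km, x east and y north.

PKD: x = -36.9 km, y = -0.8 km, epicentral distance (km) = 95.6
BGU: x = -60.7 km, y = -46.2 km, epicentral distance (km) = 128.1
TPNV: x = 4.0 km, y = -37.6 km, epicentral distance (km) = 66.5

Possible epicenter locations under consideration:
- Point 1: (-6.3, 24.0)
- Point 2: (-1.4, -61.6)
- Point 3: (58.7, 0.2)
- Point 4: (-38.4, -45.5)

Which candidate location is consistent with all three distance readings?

For each candidate, compare |candidate − station| to the reported distance:
Point 1: residuals PKD 56.2, BGU 39.3, TPNV 4.0 → max 56.2 km
Point 2: residuals PKD 25.2, BGU 66.8, TPNV 41.9 → max 66.8 km
Point 3: residuals PKD 0.0, BGU 0.0, TPNV 0.0 → max 0.0 km
Point 4: residuals PKD 50.9, BGU 105.8, TPNV 23.4 → max 105.8 km
Only Point 3 has all residuals ≈ 0.

Point 3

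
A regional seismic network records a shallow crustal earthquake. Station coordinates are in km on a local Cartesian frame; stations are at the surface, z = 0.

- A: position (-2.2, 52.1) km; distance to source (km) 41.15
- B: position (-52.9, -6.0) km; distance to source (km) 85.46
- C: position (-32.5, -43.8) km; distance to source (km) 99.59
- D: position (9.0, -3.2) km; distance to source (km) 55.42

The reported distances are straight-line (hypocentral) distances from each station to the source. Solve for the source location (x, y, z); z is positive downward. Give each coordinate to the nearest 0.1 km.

Each station gives a sphere (x−x_i)² + (y−y_i)² + z² = d_i² (stations at z=0).
Subtracting the A sphere from B and C: z² cancels, leaving linear equations in x and y:
-101.4 x − 116.2 y = -5494.93
-60.6 x − 191.8 y = -7969.41
Solving: x ≈ 10.307, y ≈ 38.294 km (keep extra digits for the depth step; rounded: 10.3, 38.3).
Then from the A sphere: z² = 41.15² − (x + 2.2)² − (y − 52.1)² with x = 10.307, y = 38.294, so z ≈ 36.692 ≈ 36.7 km.

x ≈ 10.3 km, y ≈ 38.3 km, depth ≈ 36.7 km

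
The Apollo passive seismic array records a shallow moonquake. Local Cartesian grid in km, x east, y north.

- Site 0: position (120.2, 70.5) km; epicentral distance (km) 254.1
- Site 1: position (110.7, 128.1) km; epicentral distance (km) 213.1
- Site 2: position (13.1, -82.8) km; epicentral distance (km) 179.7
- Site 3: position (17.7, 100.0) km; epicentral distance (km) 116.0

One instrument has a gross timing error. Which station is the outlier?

Solve using three stations at a time. Using Site 1, Site 2, Site 3 (subtract circle equations pairwise → linear system) gives (x, y) ≈ (-92.1, 62.8).
Distances from that point to each station vs reported:
  Site 0: calculated 212.5 vs reported 254.1 → residual 41.6 km
  Site 1: calculated 213.1 vs reported 213.1 → residual 0.0 km
  Site 2: calculated 179.7 vs reported 179.7 → residual 0.0 km
  Site 3: calculated 115.9 vs reported 116.0 → residual 0.1 km
Site 1, Site 2, Site 3 are mutually consistent (residuals ≈ 0); Site 0 is off by 41.6 km.

Site 0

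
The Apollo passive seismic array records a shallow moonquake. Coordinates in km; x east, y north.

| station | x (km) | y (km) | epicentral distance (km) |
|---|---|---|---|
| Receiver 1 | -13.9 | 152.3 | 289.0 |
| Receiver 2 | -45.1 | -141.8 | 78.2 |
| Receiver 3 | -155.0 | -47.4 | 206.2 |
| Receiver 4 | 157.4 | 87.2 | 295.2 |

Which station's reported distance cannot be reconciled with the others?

Receiver 4

Solve using three stations at a time. Using Receiver 1, Receiver 2, Receiver 3 (subtract circle equations pairwise → linear system) gives (x, y) ≈ (32.6, -132.9).
Distances from that point to each station vs reported:
  Receiver 1: calculated 289.0 vs reported 289.0 → residual 0.0 km
  Receiver 2: calculated 78.2 vs reported 78.2 → residual 0.0 km
  Receiver 3: calculated 206.2 vs reported 206.2 → residual 0.0 km
  Receiver 4: calculated 253.0 vs reported 295.2 → residual 42.2 km
Receiver 1, Receiver 2, Receiver 3 are mutually consistent (residuals ≈ 0); Receiver 4 is off by 42.2 km.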